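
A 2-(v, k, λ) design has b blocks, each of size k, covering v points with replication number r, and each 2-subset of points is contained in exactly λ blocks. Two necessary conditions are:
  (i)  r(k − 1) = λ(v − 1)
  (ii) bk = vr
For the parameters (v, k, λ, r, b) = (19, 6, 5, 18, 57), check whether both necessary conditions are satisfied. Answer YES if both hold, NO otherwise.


Condition (i): r(k − 1) = 18·5 = 90; λ(v − 1) = 5·18 = 90. Match? YES.
Condition (ii): bk = 57·6 = 342; vr = 19·18 = 342. Match? YES.
Both conditions hold? YES.

YES


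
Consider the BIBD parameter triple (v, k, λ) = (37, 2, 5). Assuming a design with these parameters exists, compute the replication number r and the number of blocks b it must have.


Any 2-(v, k, λ) BIBD satisfies two necessary conditions:
  (i)  Each point sits in r blocks, and counting incidences through any fixed point gives r(k − 1) = λ(v − 1), so r = λ(v − 1)/(k − 1).
  (ii) Total incidences bk = vr, so b = vr/k.
Step 1: r = λ(v − 1)/(k − 1) = 5·(37 − 1)/(2 − 1) = 5·36/1 = 180/1 = 180.
Step 2: b = vr/k = 37·180/2 = 6660/2 = 3330.
Check integrality: r = 180 ∈ Z ✓, b = 3330 ∈ Z ✓.
(These identities are necessary conditions: they determine r and b for any design with these parameters, but do not by themselves prove that one exists.)

r = 180, b = 3330.


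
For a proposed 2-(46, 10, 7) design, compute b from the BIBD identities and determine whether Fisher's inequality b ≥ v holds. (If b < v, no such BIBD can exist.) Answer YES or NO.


b = λv(v − 1)/(k(k − 1)) = 7·46·45/(10·9) = 14490/90 = 161.
Compare with v = 46: b ≥ v, so Fisher's inequality holds.

YES


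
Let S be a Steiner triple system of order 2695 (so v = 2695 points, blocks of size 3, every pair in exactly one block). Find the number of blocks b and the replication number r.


An STS(v) is a 2-(v, 3, 1) BIBD: block size k = 3, λ = 1.
Replication: r(k − 1) = λ(v − 1) ⇒ r·2 = 2695 − 1 = 2694 ⇒ r = 1347.
Block count: b = v(v − 1)/6 = 2695·2694/6 = 7260330/6 = 1210055.

r = 1347, b = 1210055.


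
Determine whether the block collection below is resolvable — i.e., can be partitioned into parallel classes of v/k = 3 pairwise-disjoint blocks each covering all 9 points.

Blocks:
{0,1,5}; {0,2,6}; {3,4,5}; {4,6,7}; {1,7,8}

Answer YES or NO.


v = 9, block size k = 3, number of blocks = 5.
For resolvability, blocks must partition into parallel classes of size v/k = 3.
Total blocks must therefore be a multiple of 3: 5 = 3·1 + 2 ⇒ not divisible ✗.
Resolvable? NO.

NO


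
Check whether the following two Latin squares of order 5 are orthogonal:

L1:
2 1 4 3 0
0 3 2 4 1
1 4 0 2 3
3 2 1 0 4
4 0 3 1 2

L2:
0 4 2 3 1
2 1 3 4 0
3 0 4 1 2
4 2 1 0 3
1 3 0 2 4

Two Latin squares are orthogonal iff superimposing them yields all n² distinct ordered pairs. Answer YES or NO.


Form the n² = 25 superimposed pairs (L1[i][j], L2[i][j]), row by row (rows and columns indexed from 0):
row 0: (2,0) (1,4) (4,2) (3,3) (0,1)
row 1: (0,2) (3,1) (2,3) (4,4) (1,0)
row 2: (1,3) (4,0) (0,4) (2,1) (3,2)
row 3: (3,4) (2,2) (1,1) (0,0) (4,3)
row 4: (4,1) (0,3) (3,0) (1,2) (2,4)
Orthogonality requires all 25 pairs distinct.
Check by first coordinate: for each symbol s of L1, list the L2 entries in the n cells where L1 = s; they must all differ.
  L1 = 0: L2 entries (in reading order) 1, 2, 4, 0, 3 — all 5 distinct ✓
  L1 = 1: L2 entries (in reading order) 4, 0, 3, 1, 2 — all 5 distinct ✓
  L1 = 2: L2 entries (in reading order) 0, 3, 1, 2, 4 — all 5 distinct ✓
  L1 = 3: L2 entries (in reading order) 3, 1, 2, 4, 0 — all 5 distinct ✓
  L1 = 4: L2 entries (in reading order) 2, 4, 0, 3, 1 — all 5 distinct ✓
Every symbol of L1 meets every symbol of L2 exactly once, so all 25 pairs are distinct (25 of 25).
Conclusion: YES.

YES


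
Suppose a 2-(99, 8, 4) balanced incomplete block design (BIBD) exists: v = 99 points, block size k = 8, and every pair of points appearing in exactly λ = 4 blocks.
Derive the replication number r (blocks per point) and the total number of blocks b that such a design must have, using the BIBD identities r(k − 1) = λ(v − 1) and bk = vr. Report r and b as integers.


Any 2-(v, k, λ) BIBD satisfies two necessary conditions:
  (i)  Each point sits in r blocks, and counting incidences through any fixed point gives r(k − 1) = λ(v − 1), so r = λ(v − 1)/(k − 1).
  (ii) Total incidences bk = vr, so b = vr/k.
Step 1: r = λ(v − 1)/(k − 1) = 4·(99 − 1)/(8 − 1) = 4·98/7 = 392/7 = 56.
Step 2: b = vr/k = 99·56/8 = 5544/8 = 693.
Check integrality: r = 56 ∈ Z ✓, b = 693 ∈ Z ✓.
(These identities are necessary conditions: they determine r and b for any design with these parameters, but do not by themselves prove that one exists.)

r = 56, b = 693.


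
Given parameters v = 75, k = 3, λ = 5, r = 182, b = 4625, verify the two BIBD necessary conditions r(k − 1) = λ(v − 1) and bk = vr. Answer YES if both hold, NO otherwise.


Condition (i): r(k − 1) = 182·2 = 364; λ(v − 1) = 5·74 = 370. Match? NO.
Condition (ii): bk = 4625·3 = 13875; vr = 75·182 = 13650. Match? NO.
Both conditions hold? NO.

NO


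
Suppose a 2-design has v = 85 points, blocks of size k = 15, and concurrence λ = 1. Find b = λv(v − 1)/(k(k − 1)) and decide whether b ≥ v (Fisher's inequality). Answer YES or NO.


r = λ(v − 1)/(k − 1) = 1·84/14 = 6.
b = vr/k = 85·6/15 = 34.
Fisher's inequality: b ≥ v ⇔ 34 ≥ 85? NO.

NO


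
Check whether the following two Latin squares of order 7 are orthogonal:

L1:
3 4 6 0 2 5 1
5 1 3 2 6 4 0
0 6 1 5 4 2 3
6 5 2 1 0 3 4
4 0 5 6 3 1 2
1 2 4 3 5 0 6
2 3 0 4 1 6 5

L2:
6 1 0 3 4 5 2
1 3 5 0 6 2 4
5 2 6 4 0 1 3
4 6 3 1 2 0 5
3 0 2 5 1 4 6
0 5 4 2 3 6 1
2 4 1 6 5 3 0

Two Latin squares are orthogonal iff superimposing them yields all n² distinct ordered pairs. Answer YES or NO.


Form the n² = 49 superimposed pairs (L1[i][j], L2[i][j]), row by row (rows and columns indexed from 0):
row 0: (3,6) (4,1) (6,0) (0,3) (2,4) (5,5) (1,2)
row 1: (5,1) (1,3) (3,5) (2,0) (6,6) (4,2) (0,4)
row 2: (0,5) (6,2) (1,6) (5,4) (4,0) (2,1) (3,3)
row 3: (6,4) (5,6) (2,3) (1,1) (0,2) (3,0) (4,5)
row 4: (4,3) (0,0) (5,2) (6,5) (3,1) (1,4) (2,6)
row 5: (1,0) (2,5) (4,4) (3,2) (5,3) (0,6) (6,1)
row 6: (2,2) (3,4) (0,1) (4,6) (1,5) (6,3) (5,0)
Orthogonality requires all 49 pairs distinct.
Check by first coordinate: for each symbol s of L1, list the L2 entries in the n cells where L1 = s; they must all differ.
  L1 = 0: L2 entries (in reading order) 3, 4, 5, 2, 0, 6, 1 — all 7 distinct ✓
  L1 = 1: L2 entries (in reading order) 2, 3, 6, 1, 4, 0, 5 — all 7 distinct ✓
  L1 = 2: L2 entries (in reading order) 4, 0, 1, 3, 6, 5, 2 — all 7 distinct ✓
  L1 = 3: L2 entries (in reading order) 6, 5, 3, 0, 1, 2, 4 — all 7 distinct ✓
  L1 = 4: L2 entries (in reading order) 1, 2, 0, 5, 3, 4, 6 — all 7 distinct ✓
  L1 = 5: L2 entries (in reading order) 5, 1, 4, 6, 2, 3, 0 — all 7 distinct ✓
  L1 = 6: L2 entries (in reading order) 0, 6, 2, 4, 5, 1, 3 — all 7 distinct ✓
Every symbol of L1 meets every symbol of L2 exactly once, so all 49 pairs are distinct (49 of 49).
Conclusion: YES.

YES


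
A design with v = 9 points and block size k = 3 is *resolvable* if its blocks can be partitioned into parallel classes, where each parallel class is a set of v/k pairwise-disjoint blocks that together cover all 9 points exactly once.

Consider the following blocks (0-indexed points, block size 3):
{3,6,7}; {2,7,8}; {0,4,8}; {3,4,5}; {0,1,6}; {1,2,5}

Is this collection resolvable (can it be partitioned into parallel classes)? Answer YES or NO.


v = 9, block size k = 3, number of blocks = 6.
For resolvability, blocks must partition into parallel classes of size v/k = 3.
Total blocks must therefore be a multiple of 3: 6 = 3·2 + 0 ⇒ divisible ✓.
Greedy packing gives 2 candidate class(es). Each should be a full parallel class (size 3, covers all 9 points).
  Class 1 (3 blocks): {3,6,7}; {0,4,8}; {1,2,5}. Points covered: [0, 1, 2, 3, 4, 5, 6, 7, 8].
  Class 2 (3 blocks): {2,7,8}; {3,4,5}; {0,1,6}. Points covered: [0, 1, 2, 3, 4, 5, 6, 7, 8].
All classes full (size 3)? YES. All classes cover every point? YES.
Resolvable? YES.

YES


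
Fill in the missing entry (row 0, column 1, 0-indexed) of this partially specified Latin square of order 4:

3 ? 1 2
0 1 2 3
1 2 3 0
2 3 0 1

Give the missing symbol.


Row 0 contains symbols [1, 2, 3] — missing [0].
Column 1 contains symbols [1, 2, 3] — missing [0].
The missing symbol must appear in both missing sets; intersection = [0].
Therefore the hidden value is 0.

Missing value = 0.


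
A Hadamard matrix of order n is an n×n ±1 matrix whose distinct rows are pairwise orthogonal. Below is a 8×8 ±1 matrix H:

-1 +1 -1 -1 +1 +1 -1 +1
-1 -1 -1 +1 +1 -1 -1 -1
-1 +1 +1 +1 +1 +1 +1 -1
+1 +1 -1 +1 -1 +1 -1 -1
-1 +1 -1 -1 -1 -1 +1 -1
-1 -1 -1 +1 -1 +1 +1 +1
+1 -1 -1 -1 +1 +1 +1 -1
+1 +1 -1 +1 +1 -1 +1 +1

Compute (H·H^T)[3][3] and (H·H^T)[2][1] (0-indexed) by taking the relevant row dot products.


Row 1 of H: [-1, -1, -1, 1, 1, -1, -1, -1].
Row 2 of H: [-1, 1, 1, 1, 1, 1, 1, -1].
Row 3 of H: [1, 1, -1, 1, -1, 1, -1, -1].
(H·H^T)[3][3] = Σ_j H[3][j]·H[3][j] = (1)² + (1)² + (-1)² + (1)² + (-1)² + (1)² + (-1)² + (-1)² = 1 + 1 + 1 + 1 + 1 + 1 + 1 + 1 = 8.
(H·H^T)[2][1] = Σ_j H[2][j]·H[1][j] = (-1)·(-1) + (1)·(-1) + (1)·(-1) + (1)·(1) + (1)·(1) + (1)·(-1) + (1)·(-1) + (-1)·(-1) = 1 + -1 + -1 + 1 + 1 + -1 + -1 + 1 = 0.
So rows 2 and 1 are orthogonal; the diagonal entry equals n = 8.

(3,3) entry = 8; (2,1) entry = 0.


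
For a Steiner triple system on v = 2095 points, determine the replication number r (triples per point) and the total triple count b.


An STS(v) is a 2-(v, 3, 1) BIBD: block size k = 3, λ = 1.
Replication: r(k − 1) = λ(v − 1) ⇒ r·2 = 2095 − 1 = 2094 ⇒ r = 1047.
Block count: bk = vr ⇒ b·3 = 2095·1047 = 2193465 ⇒ b = 731155.

r = 1047, b = 731155.


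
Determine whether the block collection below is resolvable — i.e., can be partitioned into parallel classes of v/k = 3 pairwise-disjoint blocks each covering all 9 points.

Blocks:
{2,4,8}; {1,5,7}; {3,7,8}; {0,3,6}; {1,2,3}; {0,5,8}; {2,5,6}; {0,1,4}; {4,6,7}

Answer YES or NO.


v = 9, block size k = 3, number of blocks = 9.
For resolvability, blocks must partition into parallel classes of size v/k = 3.
Total blocks must therefore be a multiple of 3: 9 = 3·3 + 0 ⇒ divisible ✓.
Greedy packing gives 3 candidate class(es). Each should be a full parallel class (size 3, covers all 9 points).
  Class 1 (3 blocks): {2,4,8}; {1,5,7}; {0,3,6}. Points covered: [0, 1, 2, 3, 4, 5, 6, 7, 8].
  Class 2 (3 blocks): {3,7,8}; {2,5,6}; {0,1,4}. Points covered: [0, 1, 2, 3, 4, 5, 6, 7, 8].
  Class 3 (3 blocks): {1,2,3}; {0,5,8}; {4,6,7}. Points covered: [0, 1, 2, 3, 4, 5, 6, 7, 8].
All classes full (size 3)? YES. All classes cover every point? YES.
Resolvable? YES.

YES


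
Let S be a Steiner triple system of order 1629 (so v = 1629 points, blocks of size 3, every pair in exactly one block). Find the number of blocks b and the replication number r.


An STS(v) is a 2-(v, 3, 1) BIBD: block size k = 3, λ = 1.
Replication: r(k − 1) = λ(v − 1) ⇒ r·2 = 1629 − 1 = 1628 ⇒ r = 814.
Block count: b = v(v − 1)/6 = 1629·1628/6 = 2652012/6 = 442002.
(Check via bk = vr: 442002·3 = 1326006 = 1629·814 = 1326006 ✓.)

r = 814, b = 442002.


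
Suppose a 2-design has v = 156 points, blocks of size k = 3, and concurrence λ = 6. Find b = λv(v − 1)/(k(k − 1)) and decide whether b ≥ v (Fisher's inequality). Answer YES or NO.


r = λ(v − 1)/(k − 1) = 6·155/2 = 465.
b = vr/k = 156·465/3 = 24180.
Fisher's inequality: b ≥ v ⇔ 24180 ≥ 156? YES.

YES


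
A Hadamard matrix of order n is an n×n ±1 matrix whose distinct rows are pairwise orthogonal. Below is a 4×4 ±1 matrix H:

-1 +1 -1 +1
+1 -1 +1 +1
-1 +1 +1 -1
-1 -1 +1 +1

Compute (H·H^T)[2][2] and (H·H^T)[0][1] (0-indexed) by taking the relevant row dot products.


Row 0 of H: [-1, 1, -1, 1].
Row 1 of H: [1, -1, 1, 1].
Row 2 of H: [-1, 1, 1, -1].
(H·H^T)[2][2] = Σ_j H[2][j]·H[2][j] = (-1)² + (1)² + (1)² + (-1)² = 1 + 1 + 1 + 1 = 4.
(H·H^T)[0][1] = Σ_j H[0][j]·H[1][j] = (-1)·(1) + (1)·(-1) + (-1)·(1) + (1)·(1) = -1 + -1 + -1 + 1 = -2.
Rows 0 and 1 are not orthogonal (dot product = -2 ≠ 0), so H is not a Hadamard matrix.

(2,2) entry = 4; (0,1) entry = -2.


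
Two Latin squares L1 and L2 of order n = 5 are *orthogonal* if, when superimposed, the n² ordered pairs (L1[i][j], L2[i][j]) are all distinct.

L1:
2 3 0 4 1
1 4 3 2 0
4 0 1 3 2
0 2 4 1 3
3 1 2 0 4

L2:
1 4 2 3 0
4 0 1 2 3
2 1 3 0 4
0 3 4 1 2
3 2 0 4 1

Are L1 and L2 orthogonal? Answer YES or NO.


Form the n² = 25 superimposed pairs (L1[i][j], L2[i][j]), row by row (rows and columns indexed from 0):
row 0: (2,1) (3,4) (0,2) (4,3) (1,0)
row 1: (1,4) (4,0) (3,1) (2,2) (0,3)
row 2: (4,2) (0,1) (1,3) (3,0) (2,4)
row 3: (0,0) (2,3) (4,4) (1,1) (3,2)
row 4: (3,3) (1,2) (2,0) (0,4) (4,1)
Orthogonality requires all 25 pairs distinct.
Check by first coordinate: for each symbol s of L1, list the L2 entries in the n cells where L1 = s; they must all differ.
  L1 = 0: L2 entries (in reading order) 2, 3, 1, 0, 4 — all 5 distinct ✓
  L1 = 1: L2 entries (in reading order) 0, 4, 3, 1, 2 — all 5 distinct ✓
  L1 = 2: L2 entries (in reading order) 1, 2, 4, 3, 0 — all 5 distinct ✓
  L1 = 3: L2 entries (in reading order) 4, 1, 0, 2, 3 — all 5 distinct ✓
  L1 = 4: L2 entries (in reading order) 3, 0, 2, 4, 1 — all 5 distinct ✓
Every symbol of L1 meets every symbol of L2 exactly once, so all 25 pairs are distinct (25 of 25).
Conclusion: YES.

YES


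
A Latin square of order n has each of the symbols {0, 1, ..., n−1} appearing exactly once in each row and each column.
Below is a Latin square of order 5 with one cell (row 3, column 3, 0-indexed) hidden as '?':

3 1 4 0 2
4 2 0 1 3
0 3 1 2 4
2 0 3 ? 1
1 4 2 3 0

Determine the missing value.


Row 3 contains symbols [0, 1, 2, 3] — missing [4].
Column 3 contains symbols [0, 1, 2, 3] — missing [4].
The missing symbol must appear in both missing sets; intersection = [4].
Therefore the hidden value is 4.

Missing value = 4.


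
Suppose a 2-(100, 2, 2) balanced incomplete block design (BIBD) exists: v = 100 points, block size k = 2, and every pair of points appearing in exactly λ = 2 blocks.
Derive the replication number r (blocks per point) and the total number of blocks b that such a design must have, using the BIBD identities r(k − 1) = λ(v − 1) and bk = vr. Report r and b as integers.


Any 2-(v, k, λ) BIBD satisfies two necessary conditions:
  (i)  Each point sits in r blocks, and counting incidences through any fixed point gives r(k − 1) = λ(v − 1), so r = λ(v − 1)/(k − 1).
  (ii) Total incidences bk = vr, so b = vr/k.
Step 1: r = λ(v − 1)/(k − 1) = 2·(100 − 1)/(2 − 1) = 2·99/1 = 198/1 = 198.
Step 2: b = vr/k = 100·198/2 = 19800/2 = 9900.
Check integrality: r = 198 ∈ Z ✓, b = 9900 ∈ Z ✓.
(These identities are necessary conditions: they determine r and b for any design with these parameters, but do not by themselves prove that one exists.)

r = 198, b = 9900.


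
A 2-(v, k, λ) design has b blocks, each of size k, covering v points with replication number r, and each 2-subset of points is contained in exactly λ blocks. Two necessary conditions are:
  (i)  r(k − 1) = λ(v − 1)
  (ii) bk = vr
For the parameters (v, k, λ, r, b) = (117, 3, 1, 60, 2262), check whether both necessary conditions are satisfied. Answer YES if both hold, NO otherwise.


Condition (i): r(k − 1) = 60·2 = 120; λ(v − 1) = 1·116 = 116. Match? NO.
Condition (ii): bk = 2262·3 = 6786; vr = 117·60 = 7020. Match? NO.
Both conditions hold? NO.

NO


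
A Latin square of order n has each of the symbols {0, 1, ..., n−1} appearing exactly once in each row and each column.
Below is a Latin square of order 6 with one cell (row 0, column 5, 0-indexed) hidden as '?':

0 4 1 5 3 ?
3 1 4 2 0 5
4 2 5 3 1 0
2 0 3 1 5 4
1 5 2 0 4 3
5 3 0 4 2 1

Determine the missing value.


Row 0 contains symbols [0, 1, 3, 4, 5] — missing [2].
Column 5 contains symbols [0, 1, 3, 4, 5] — missing [2].
The missing symbol must appear in both missing sets; intersection = [2].
Therefore the hidden value is 2.

Missing value = 2.


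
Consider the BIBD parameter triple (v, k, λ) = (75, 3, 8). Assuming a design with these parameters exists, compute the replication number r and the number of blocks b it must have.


Any 2-(v, k, λ) BIBD satisfies two necessary conditions:
  (i)  Each point sits in r blocks, and counting incidences through any fixed point gives r(k − 1) = λ(v − 1), so r = λ(v − 1)/(k − 1).
  (ii) Total incidences bk = vr, so b = vr/k.
Step 1: r = λ(v − 1)/(k − 1) = 8·(75 − 1)/(3 − 1) = 8·74/2 = 592/2 = 296.
Step 2: b = vr/k = 75·296/3 = 22200/3 = 7400.
Check integrality: r = 296 ∈ Z ✓, b = 7400 ∈ Z ✓.
(These identities are necessary conditions: they determine r and b for any design with these parameters, but do not by themselves prove that one exists.)

r = 296, b = 7400.


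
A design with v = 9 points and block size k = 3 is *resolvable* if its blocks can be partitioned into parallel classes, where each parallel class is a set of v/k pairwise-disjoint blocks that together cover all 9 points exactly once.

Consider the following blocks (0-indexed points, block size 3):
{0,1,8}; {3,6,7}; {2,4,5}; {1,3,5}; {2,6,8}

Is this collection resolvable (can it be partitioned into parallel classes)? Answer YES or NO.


v = 9, block size k = 3, number of blocks = 5.
For resolvability, blocks must partition into parallel classes of size v/k = 3.
Total blocks must therefore be a multiple of 3: 5 = 3·1 + 2 ⇒ not divisible ✗.
Resolvable? NO.

NO


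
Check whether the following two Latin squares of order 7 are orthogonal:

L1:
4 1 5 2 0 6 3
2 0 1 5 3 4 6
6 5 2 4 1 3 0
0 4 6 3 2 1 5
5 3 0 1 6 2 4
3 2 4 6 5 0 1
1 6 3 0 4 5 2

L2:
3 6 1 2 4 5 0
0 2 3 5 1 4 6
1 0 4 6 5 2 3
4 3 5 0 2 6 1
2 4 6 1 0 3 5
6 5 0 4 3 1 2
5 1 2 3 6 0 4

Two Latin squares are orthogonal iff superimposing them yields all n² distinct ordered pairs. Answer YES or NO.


Form the n² = 49 superimposed pairs (L1[i][j], L2[i][j]), row by row (rows and columns indexed from 0):
row 0: (4,3) (1,6) (5,1) (2,2) (0,4) (6,5) (3,0)
row 1: (2,0) (0,2) (1,3) (5,5) (3,1) (4,4) (6,6)
row 2: (6,1) (5,0) (2,4) (4,6) (1,5) (3,2) (0,3)
row 3: (0,4) (4,3) (6,5) (3,0) (2,2) (1,6) (5,1)
row 4: (5,2) (3,4) (0,6) (1,1) (6,0) (2,3) (4,5)
row 5: (3,6) (2,5) (4,0) (6,4) (5,3) (0,1) (1,2)
row 6: (1,5) (6,1) (3,2) (0,3) (4,6) (5,0) (2,4)
Orthogonality requires all 49 pairs distinct.
But the pair (0,4) repeats: cell (0,4) has L1 = 0, L2 = 4, and cell (3,0) has L1 = 0, L2 = 4.
A repeated pair means some other pair never occurs (only 35 distinct pairs out of 49), so the squares are not orthogonal.
Conclusion: NO.

NO


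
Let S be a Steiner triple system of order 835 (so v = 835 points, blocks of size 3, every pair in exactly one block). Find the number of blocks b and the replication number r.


An STS(v) is a 2-(v, 3, 1) BIBD: block size k = 3, λ = 1.
Replication: r(k − 1) = λ(v − 1) ⇒ r·2 = 835 − 1 = 834 ⇒ r = 417.
Block count: b = v(v − 1)/6 = 835·834/6 = 696390/6 = 116065.
(Check via bk = vr: 116065·3 = 348195 = 835·417 = 348195 ✓.)

r = 417, b = 116065.


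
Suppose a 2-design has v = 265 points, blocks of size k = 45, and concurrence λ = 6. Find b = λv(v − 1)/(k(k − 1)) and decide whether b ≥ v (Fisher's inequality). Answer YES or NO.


r = λ(v − 1)/(k − 1) = 6·264/44 = 36.
b = vr/k = 265·36/45 = 212.
Fisher's inequality: b ≥ v ⇔ 212 ≥ 265? NO.

NO


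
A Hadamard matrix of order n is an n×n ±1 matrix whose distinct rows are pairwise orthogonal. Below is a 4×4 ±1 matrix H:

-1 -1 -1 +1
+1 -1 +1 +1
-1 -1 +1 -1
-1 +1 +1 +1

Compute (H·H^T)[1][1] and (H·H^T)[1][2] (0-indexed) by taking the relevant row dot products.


Row 1 of H: [1, -1, 1, 1].
Row 2 of H: [-1, -1, 1, -1].
(H·H^T)[1][1] = Σ_j H[1][j]·H[1][j] = (1)² + (-1)² + (1)² + (1)² = 1 + 1 + 1 + 1 = 4.
(H·H^T)[1][2] = Σ_j H[1][j]·H[2][j] = (1)·(-1) + (-1)·(-1) + (1)·(1) + (1)·(-1) = -1 + 1 + 1 + -1 = 0.
So rows 1 and 2 are orthogonal; the diagonal entry equals n = 4.

(1,1) entry = 4; (1,2) entry = 0.


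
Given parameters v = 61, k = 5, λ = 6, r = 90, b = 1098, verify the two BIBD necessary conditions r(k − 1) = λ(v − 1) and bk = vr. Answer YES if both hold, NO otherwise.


Condition (i): r(k − 1) = 90·4 = 360; λ(v − 1) = 6·60 = 360. Match? YES.
Condition (ii): bk = 1098·5 = 5490; vr = 61·90 = 5490. Match? YES.
Both conditions hold? YES.

YES


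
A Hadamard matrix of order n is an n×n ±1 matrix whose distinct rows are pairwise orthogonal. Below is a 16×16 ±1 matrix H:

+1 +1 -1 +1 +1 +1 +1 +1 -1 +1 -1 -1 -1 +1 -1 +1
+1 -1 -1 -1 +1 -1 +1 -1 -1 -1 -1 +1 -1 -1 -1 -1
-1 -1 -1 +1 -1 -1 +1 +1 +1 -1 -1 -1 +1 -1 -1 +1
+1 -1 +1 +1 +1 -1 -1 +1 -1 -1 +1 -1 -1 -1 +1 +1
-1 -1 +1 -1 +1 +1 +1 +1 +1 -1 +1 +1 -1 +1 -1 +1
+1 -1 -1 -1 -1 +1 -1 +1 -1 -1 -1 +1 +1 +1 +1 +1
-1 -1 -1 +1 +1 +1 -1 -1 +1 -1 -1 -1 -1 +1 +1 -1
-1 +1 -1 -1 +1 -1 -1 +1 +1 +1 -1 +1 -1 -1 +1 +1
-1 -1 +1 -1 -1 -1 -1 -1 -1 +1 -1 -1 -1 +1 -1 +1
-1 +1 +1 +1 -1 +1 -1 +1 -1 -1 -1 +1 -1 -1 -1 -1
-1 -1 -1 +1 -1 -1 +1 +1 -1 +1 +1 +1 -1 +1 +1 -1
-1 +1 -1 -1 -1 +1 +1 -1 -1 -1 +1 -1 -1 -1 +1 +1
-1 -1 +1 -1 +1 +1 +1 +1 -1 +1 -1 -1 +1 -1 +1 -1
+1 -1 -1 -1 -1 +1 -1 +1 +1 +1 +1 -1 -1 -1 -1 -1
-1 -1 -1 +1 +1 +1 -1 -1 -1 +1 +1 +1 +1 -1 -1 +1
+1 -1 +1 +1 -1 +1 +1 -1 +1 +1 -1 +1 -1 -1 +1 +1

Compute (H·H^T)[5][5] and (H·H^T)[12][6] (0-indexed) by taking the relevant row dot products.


Row 5 of H: [1, -1, -1, -1, -1, 1, -1, 1, -1, -1, -1, 1, 1, 1, 1, 1].
Row 6 of H: [-1, -1, -1, 1, 1, 1, -1, -1, 1, -1, -1, -1, -1, 1, 1, -1].
Row 12 of H: [-1, -1, 1, -1, 1, 1, 1, 1, -1, 1, -1, -1, 1, -1, 1, -1].
(H·H^T)[5][5] = Σ_j H[5][j]·H[5][j] = (1)² + (-1)² + (-1)² + (-1)² + (-1)² + (1)² + (-1)² + (1)² + (-1)² + (-1)² + (-1)² + (1)² + (1)² + (1)² + (1)² + (1)² = 1 + 1 + 1 + 1 + 1 + 1 + 1 + 1 + 1 + 1 + 1 + 1 + 1 + 1 + 1 + 1 = 16.
(H·H^T)[12][6] = Σ_j H[12][j]·H[6][j] = (-1)·(-1) + (-1)·(-1) + (1)·(-1) + (-1)·(1) + (1)·(1) + (1)·(1) + (1)·(-1) + (1)·(-1) + (-1)·(1) + (1)·(-1) + (-1)·(-1) + (-1)·(-1) + (1)·(-1) + (-1)·(1) + (1)·(1) + (-1)·(-1) = 1 + 1 + -1 + -1 + 1 + 1 + -1 + -1 + -1 + -1 + 1 + 1 + -1 + -1 + 1 + 1 = 0.
So rows 12 and 6 are orthogonal; the diagonal entry equals n = 16.

(5,5) entry = 16; (12,6) entry = 0.


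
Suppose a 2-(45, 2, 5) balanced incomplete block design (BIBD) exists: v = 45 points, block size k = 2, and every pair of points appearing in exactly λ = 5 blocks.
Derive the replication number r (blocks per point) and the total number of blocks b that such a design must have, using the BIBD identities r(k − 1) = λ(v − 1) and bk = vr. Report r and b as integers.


Any 2-(v, k, λ) BIBD satisfies two necessary conditions:
  (i)  Each point sits in r blocks, and counting incidences through any fixed point gives r(k − 1) = λ(v − 1), so r = λ(v − 1)/(k − 1).
  (ii) Total incidences bk = vr, so b = vr/k.
Step 1: r = λ(v − 1)/(k − 1) = 5·(45 − 1)/(2 − 1) = 5·44/1 = 220/1 = 220.
Step 2: b = vr/k = 45·220/2 = 9900/2 = 4950.
Check integrality: r = 220 ∈ Z ✓, b = 4950 ∈ Z ✓.
(These identities are necessary conditions: they determine r and b for any design with these parameters, but do not by themselves prove that one exists.)

r = 220, b = 4950.


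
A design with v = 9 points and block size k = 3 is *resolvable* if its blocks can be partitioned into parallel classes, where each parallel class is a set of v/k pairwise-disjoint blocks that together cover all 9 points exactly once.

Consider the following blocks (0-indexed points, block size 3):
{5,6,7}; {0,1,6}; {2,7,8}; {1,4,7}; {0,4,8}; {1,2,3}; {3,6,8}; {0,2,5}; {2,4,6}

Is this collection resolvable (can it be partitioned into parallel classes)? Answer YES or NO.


v = 9, block size k = 3, number of blocks = 9.
For resolvability, blocks must partition into parallel classes of size v/k = 3.
Total blocks must therefore be a multiple of 3: 9 = 3·3 + 0 ⇒ divisible ✓.
Consider block {0,1,6}. The only other block(s) in the collection disjoint from it are {2,7,8} — just 1 block(s). Any parallel class containing {0,1,6} would need 2 other blocks each disjoint from it, so no parallel class of size 3 can contain {0,1,6}.
Since every block must belong to some parallel class in a resolution, the collection cannot be partitioned into parallel classes.
Resolvable? NO.

NO


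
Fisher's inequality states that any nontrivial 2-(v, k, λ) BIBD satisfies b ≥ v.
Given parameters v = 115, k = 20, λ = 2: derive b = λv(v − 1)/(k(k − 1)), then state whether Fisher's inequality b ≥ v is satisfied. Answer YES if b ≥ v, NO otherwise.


r = λ(v − 1)/(k − 1) = 2·114/19 = 12.
b = vr/k = 115·12/20 = 69.
Fisher's inequality: b ≥ v ⇔ 69 ≥ 115? NO.

NO


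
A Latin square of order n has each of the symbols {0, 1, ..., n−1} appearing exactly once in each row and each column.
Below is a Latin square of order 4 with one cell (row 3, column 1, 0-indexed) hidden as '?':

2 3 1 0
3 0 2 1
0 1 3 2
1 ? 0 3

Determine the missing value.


Row 3 contains symbols [0, 1, 3] — missing [2].
Column 1 contains symbols [0, 1, 3] — missing [2].
The missing symbol must appear in both missing sets; intersection = [2].
Therefore the hidden value is 2.

Missing value = 2.


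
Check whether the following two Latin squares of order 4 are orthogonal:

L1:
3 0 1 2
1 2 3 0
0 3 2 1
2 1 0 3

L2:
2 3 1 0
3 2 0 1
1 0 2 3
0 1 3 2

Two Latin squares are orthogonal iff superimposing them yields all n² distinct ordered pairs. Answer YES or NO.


Form the n² = 16 superimposed pairs (L1[i][j], L2[i][j]), row by row (rows and columns indexed from 0):
row 0: (3,2) (0,3) (1,1) (2,0)
row 1: (1,3) (2,2) (3,0) (0,1)
row 2: (0,1) (3,0) (2,2) (1,3)
row 3: (2,0) (1,1) (0,3) (3,2)
Orthogonality requires all 16 pairs distinct.
But the pair (0,1) repeats: cell (1,3) has L1 = 0, L2 = 1, and cell (2,0) has L1 = 0, L2 = 1.
A repeated pair means some other pair never occurs (only 8 distinct pairs out of 16), so the squares are not orthogonal.
Conclusion: NO.

NO


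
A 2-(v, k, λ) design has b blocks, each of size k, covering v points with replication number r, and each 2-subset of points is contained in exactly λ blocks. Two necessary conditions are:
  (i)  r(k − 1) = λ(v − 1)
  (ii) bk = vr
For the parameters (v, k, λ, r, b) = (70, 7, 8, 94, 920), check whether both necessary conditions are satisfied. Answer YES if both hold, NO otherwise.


Condition (i): r(k − 1) = 94·6 = 564; λ(v − 1) = 8·69 = 552. Match? NO.
Condition (ii): bk = 920·7 = 6440; vr = 70·94 = 6580. Match? NO.
Both conditions hold? NO.

NO


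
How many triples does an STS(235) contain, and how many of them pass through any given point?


An STS(v) is a 2-(v, 3, 1) BIBD: block size k = 3, λ = 1.
Replication: r(k − 1) = λ(v − 1) ⇒ r·2 = 235 − 1 = 234 ⇒ r = 117.
Block count: bk = vr ⇒ b·3 = 235·117 = 27495 ⇒ b = 9165.

r = 117, b = 9165.


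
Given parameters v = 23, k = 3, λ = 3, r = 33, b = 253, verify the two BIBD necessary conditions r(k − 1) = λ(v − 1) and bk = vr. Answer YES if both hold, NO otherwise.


Condition (i): r(k − 1) = 33·2 = 66; λ(v − 1) = 3·22 = 66. Match? YES.
Condition (ii): bk = 253·3 = 759; vr = 23·33 = 759. Match? YES.
Both conditions hold? YES.

YES


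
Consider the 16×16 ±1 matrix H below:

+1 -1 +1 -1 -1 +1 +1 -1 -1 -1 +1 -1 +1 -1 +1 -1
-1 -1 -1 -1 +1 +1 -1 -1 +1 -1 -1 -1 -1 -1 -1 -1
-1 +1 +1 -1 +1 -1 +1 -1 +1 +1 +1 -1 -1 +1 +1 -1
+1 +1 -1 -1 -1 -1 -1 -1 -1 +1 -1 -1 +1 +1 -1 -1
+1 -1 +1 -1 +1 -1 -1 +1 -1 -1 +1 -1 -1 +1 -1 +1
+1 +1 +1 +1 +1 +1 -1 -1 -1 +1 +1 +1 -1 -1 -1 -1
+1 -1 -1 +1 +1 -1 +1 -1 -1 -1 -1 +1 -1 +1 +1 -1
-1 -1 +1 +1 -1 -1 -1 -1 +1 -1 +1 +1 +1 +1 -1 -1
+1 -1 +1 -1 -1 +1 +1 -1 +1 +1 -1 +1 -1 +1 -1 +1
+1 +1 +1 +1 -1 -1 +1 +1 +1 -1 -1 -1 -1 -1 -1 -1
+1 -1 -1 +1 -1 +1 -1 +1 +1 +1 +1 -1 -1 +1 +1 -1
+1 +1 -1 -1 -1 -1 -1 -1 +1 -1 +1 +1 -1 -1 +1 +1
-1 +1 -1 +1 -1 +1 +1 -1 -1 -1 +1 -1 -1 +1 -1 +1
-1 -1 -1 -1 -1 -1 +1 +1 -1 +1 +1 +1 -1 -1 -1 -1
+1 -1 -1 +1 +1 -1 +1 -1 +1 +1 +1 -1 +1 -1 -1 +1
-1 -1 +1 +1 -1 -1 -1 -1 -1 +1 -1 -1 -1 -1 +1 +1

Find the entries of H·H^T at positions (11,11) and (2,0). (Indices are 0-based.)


Row 0 of H: [1, -1, 1, -1, -1, 1, 1, -1, -1, -1, 1, -1, 1, -1, 1, -1].
Row 2 of H: [-1, 1, 1, -1, 1, -1, 1, -1, 1, 1, 1, -1, -1, 1, 1, -1].
Row 11 of H: [1, 1, -1, -1, -1, -1, -1, -1, 1, -1, 1, 1, -1, -1, 1, 1].
(H·H^T)[11][11] = Σ_j H[11][j]·H[11][j] = (1)² + (1)² + (-1)² + (-1)² + (-1)² + (-1)² + (-1)² + (-1)² + (1)² + (-1)² + (1)² + (1)² + (-1)² + (-1)² + (1)² + (1)² = 1 + 1 + 1 + 1 + 1 + 1 + 1 + 1 + 1 + 1 + 1 + 1 + 1 + 1 + 1 + 1 = 16.
(H·H^T)[2][0] = Σ_j H[2][j]·H[0][j] = (-1)·(1) + (1)·(-1) + (1)·(1) + (-1)·(-1) + (1)·(-1) + (-1)·(1) + (1)·(1) + (-1)·(-1) + (1)·(-1) + (1)·(-1) + (1)·(1) + (-1)·(-1) + (-1)·(1) + (1)·(-1) + (1)·(1) + (-1)·(-1) = -1 + -1 + 1 + 1 + -1 + -1 + 1 + 1 + -1 + -1 + 1 + 1 + -1 + -1 + 1 + 1 = 0.
So rows 2 and 0 are orthogonal; the diagonal entry equals n = 16.

(11,11) entry = 16; (2,0) entry = 0.


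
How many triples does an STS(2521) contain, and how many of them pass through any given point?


An STS(v) is a 2-(v, 3, 1) BIBD: block size k = 3, λ = 1.
Replication: r(k − 1) = λ(v − 1) ⇒ r·2 = 2521 − 1 = 2520 ⇒ r = 1260.
Block count: b = v(v − 1)/6 = 2521·2520/6 = 6352920/6 = 1058820.

r = 1260, b = 1058820.


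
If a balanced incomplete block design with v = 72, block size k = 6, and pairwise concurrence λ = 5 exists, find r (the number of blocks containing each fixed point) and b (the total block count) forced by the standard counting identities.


Any 2-(v, k, λ) BIBD satisfies two necessary conditions:
  (i)  Each point sits in r blocks, and counting incidences through any fixed point gives r(k − 1) = λ(v − 1), so r = λ(v − 1)/(k − 1).
  (ii) Total incidences bk = vr, so b = vr/k.
Step 1: r = λ(v − 1)/(k − 1) = 5·(72 − 1)/(6 − 1) = 5·71/5 = 355/5 = 71.
Step 2: b = vr/k = 72·71/6 = 5112/6 = 852.
Check integrality: r = 71 ∈ Z ✓, b = 852 ∈ Z ✓.
(These identities are necessary conditions: they determine r and b for any design with these parameters, but do not by themselves prove that one exists.)

r = 71, b = 852.


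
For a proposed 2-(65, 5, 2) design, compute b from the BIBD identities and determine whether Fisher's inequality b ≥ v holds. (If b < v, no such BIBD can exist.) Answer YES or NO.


b = λv(v − 1)/(k(k − 1)) = 2·65·64/(5·4) = 8320/20 = 416.
Compare with v = 65: b ≥ v, so Fisher's inequality holds.

YES


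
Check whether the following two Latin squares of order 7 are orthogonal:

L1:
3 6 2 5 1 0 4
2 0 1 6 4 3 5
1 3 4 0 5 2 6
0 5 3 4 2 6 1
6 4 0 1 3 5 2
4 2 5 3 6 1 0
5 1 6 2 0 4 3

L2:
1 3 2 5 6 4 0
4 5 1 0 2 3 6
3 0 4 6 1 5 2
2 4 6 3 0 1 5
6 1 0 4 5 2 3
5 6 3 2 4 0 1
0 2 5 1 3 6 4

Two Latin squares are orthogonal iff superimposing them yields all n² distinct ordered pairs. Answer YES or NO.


Form the n² = 49 superimposed pairs (L1[i][j], L2[i][j]), row by row (rows and columns indexed from 0):
row 0: (3,1) (6,3) (2,2) (5,5) (1,6) (0,4) (4,0)
row 1: (2,4) (0,5) (1,1) (6,0) (4,2) (3,3) (5,6)
row 2: (1,3) (3,0) (4,4) (0,6) (5,1) (2,5) (6,2)
row 3: (0,2) (5,4) (3,6) (4,3) (2,0) (6,1) (1,5)
row 4: (6,6) (4,1) (0,0) (1,4) (3,5) (5,2) (2,3)
row 5: (4,5) (2,6) (5,3) (3,2) (6,4) (1,0) (0,1)
row 6: (5,0) (1,2) (6,5) (2,1) (0,3) (4,6) (3,4)
Orthogonality requires all 49 pairs distinct.
Check by first coordinate: for each symbol s of L1, list the L2 entries in the n cells where L1 = s; they must all differ.
  L1 = 0: L2 entries (in reading order) 4, 5, 6, 2, 0, 1, 3 — all 7 distinct ✓
  L1 = 1: L2 entries (in reading order) 6, 1, 3, 5, 4, 0, 2 — all 7 distinct ✓
  L1 = 2: L2 entries (in reading order) 2, 4, 5, 0, 3, 6, 1 — all 7 distinct ✓
  L1 = 3: L2 entries (in reading order) 1, 3, 0, 6, 5, 2, 4 — all 7 distinct ✓
  L1 = 4: L2 entries (in reading order) 0, 2, 4, 3, 1, 5, 6 — all 7 distinct ✓
  L1 = 5: L2 entries (in reading order) 5, 6, 1, 4, 2, 3, 0 — all 7 distinct ✓
  L1 = 6: L2 entries (in reading order) 3, 0, 2, 1, 6, 4, 5 — all 7 distinct ✓
Every symbol of L1 meets every symbol of L2 exactly once, so all 49 pairs are distinct (49 of 49).
Conclusion: YES.

YES


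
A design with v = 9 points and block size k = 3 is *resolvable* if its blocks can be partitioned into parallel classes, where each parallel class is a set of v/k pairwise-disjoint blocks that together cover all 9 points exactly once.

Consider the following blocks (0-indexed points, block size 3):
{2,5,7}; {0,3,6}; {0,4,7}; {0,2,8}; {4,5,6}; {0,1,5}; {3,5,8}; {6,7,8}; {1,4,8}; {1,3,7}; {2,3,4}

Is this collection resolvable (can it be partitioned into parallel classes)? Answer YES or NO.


v = 9, block size k = 3, number of blocks = 11.
For resolvability, blocks must partition into parallel classes of size v/k = 3.
Total blocks must therefore be a multiple of 3: 11 = 3·3 + 2 ⇒ not divisible ✗.
Resolvable? NO.

NO


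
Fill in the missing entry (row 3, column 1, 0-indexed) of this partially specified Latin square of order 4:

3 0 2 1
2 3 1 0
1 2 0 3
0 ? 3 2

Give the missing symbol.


Row 3 contains symbols [0, 2, 3] — missing [1].
Column 1 contains symbols [0, 2, 3] — missing [1].
The missing symbol must appear in both missing sets; intersection = [1].
Therefore the hidden value is 1.

Missing value = 1.


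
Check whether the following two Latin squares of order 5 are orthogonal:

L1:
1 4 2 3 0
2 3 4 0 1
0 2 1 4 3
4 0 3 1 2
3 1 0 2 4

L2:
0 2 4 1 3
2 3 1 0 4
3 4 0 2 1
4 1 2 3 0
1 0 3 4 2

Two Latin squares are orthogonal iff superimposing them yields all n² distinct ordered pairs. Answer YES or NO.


Form the n² = 25 superimposed pairs (L1[i][j], L2[i][j]), row by row (rows and columns indexed from 0):
row 0: (1,0) (4,2) (2,4) (3,1) (0,3)
row 1: (2,2) (3,3) (4,1) (0,0) (1,4)
row 2: (0,3) (2,4) (1,0) (4,2) (3,1)
row 3: (4,4) (0,1) (3,2) (1,3) (2,0)
row 4: (3,1) (1,0) (0,3) (2,4) (4,2)
Orthogonality requires all 25 pairs distinct.
But the pair (0,3) repeats: cell (0,4) has L1 = 0, L2 = 3, and cell (2,0) has L1 = 0, L2 = 3.
A repeated pair means some other pair never occurs (only 15 distinct pairs out of 25), so the squares are not orthogonal.
Conclusion: NO.

NO


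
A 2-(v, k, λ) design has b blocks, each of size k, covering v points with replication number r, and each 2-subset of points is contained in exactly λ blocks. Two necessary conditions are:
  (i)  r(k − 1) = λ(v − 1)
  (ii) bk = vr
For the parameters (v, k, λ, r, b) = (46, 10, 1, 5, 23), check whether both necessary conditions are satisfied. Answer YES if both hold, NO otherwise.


Condition (i): r(k − 1) = 5·9 = 45; λ(v − 1) = 1·45 = 45. Match? YES.
Condition (ii): bk = 23·10 = 230; vr = 46·5 = 230. Match? YES.
Both conditions hold? YES.

YES


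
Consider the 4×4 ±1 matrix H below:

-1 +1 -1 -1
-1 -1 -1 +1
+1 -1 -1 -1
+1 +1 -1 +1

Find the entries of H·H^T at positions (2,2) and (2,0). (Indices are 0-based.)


Row 0 of H: [-1, 1, -1, -1].
Row 2 of H: [1, -1, -1, -1].
(H·H^T)[2][2] = Σ_j H[2][j]·H[2][j] = (1)² + (-1)² + (-1)² + (-1)² = 1 + 1 + 1 + 1 = 4.
(H·H^T)[2][0] = Σ_j H[2][j]·H[0][j] = (1)·(-1) + (-1)·(1) + (-1)·(-1) + (-1)·(-1) = -1 + -1 + 1 + 1 = 0.
So rows 2 and 0 are orthogonal; the diagonal entry equals n = 4.

(2,2) entry = 4; (2,0) entry = 0.


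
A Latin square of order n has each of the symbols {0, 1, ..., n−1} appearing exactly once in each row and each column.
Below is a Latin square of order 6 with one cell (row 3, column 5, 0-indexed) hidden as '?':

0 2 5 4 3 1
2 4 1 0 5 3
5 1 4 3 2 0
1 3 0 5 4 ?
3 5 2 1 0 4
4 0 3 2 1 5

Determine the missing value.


Row 3 contains symbols [0, 1, 3, 4, 5] — missing [2].
Column 5 contains symbols [0, 1, 3, 4, 5] — missing [2].
The missing symbol must appear in both missing sets; intersection = [2].
Therefore the hidden value is 2.

Missing value = 2.


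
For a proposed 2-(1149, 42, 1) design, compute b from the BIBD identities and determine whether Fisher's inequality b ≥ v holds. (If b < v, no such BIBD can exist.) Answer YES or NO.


r = λ(v − 1)/(k − 1) = 1·1148/41 = 28.
b = vr/k = 1149·28/42 = 766.
Fisher's inequality: b ≥ v ⇔ 766 ≥ 1149? NO.

NO


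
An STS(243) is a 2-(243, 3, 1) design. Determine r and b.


An STS(v) is a 2-(v, 3, 1) BIBD: block size k = 3, λ = 1.
Replication: r(k − 1) = λ(v − 1) ⇒ r·2 = 243 − 1 = 242 ⇒ r = 121.
Block count: bk = vr ⇒ b·3 = 243·121 = 29403 ⇒ b = 9801.
(Check via b = v(v − 1)/6 = 243·242/6 = 58806/6 = 9801.)

r = 121, b = 9801.


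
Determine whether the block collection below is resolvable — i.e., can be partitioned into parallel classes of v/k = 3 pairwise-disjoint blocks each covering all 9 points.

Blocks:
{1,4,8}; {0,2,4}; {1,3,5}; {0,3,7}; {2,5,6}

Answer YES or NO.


v = 9, block size k = 3, number of blocks = 5.
For resolvability, blocks must partition into parallel classes of size v/k = 3.
Total blocks must therefore be a multiple of 3: 5 = 3·1 + 2 ⇒ not divisible ✗.
Resolvable? NO.

NO


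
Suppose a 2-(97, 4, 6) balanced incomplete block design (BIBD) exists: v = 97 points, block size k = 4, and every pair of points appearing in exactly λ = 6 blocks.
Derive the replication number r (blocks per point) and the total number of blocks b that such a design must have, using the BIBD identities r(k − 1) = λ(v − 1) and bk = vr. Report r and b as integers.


Any 2-(v, k, λ) BIBD satisfies two necessary conditions:
  (i)  Each point sits in r blocks, and counting incidences through any fixed point gives r(k − 1) = λ(v − 1), so r = λ(v − 1)/(k − 1).
  (ii) Total incidences bk = vr, so b = vr/k.
Step 1: r = λ(v − 1)/(k − 1) = 6·(97 − 1)/(4 − 1) = 6·96/3 = 576/3 = 192.
Step 2: b = vr/k = 97·192/4 = 18624/4 = 4656.
Check integrality: r = 192 ∈ Z ✓, b = 4656 ∈ Z ✓.
(These identities are necessary conditions: they determine r and b for any design with these parameters, but do not by themselves prove that one exists.)

r = 192, b = 4656.


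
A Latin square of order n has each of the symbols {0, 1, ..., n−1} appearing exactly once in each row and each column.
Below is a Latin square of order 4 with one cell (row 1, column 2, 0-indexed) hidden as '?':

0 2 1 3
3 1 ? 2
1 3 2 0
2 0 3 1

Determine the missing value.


Row 1 contains symbols [1, 2, 3] — missing [0].
Column 2 contains symbols [1, 2, 3] — missing [0].
The missing symbol must appear in both missing sets; intersection = [0].
Therefore the hidden value is 0.

Missing value = 0.


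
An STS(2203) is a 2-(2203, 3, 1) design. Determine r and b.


An STS(v) is a 2-(v, 3, 1) BIBD: block size k = 3, λ = 1.
Replication: r(k − 1) = λ(v − 1) ⇒ r·2 = 2203 − 1 = 2202 ⇒ r = 1101.
Block count: b = v(v − 1)/6 = 2203·2202/6 = 4851006/6 = 808501.
(Check via bk = vr: 808501·3 = 2425503 = 2203·1101 = 2425503 ✓.)

r = 1101, b = 808501.


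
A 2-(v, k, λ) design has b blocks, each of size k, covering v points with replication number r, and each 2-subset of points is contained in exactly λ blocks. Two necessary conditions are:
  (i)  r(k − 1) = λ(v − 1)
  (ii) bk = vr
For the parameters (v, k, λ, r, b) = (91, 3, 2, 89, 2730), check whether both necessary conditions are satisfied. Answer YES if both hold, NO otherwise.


Condition (i): r(k − 1) = 89·2 = 178; λ(v − 1) = 2·90 = 180. Match? NO.
Condition (ii): bk = 2730·3 = 8190; vr = 91·89 = 8099. Match? NO.
Both conditions hold? NO.

NO


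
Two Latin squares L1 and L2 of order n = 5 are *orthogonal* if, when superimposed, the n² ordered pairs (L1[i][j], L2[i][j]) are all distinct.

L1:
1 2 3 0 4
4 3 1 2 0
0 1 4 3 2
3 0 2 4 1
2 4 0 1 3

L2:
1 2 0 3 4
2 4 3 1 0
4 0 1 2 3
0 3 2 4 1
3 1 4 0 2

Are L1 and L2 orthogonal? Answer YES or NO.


Form the n² = 25 superimposed pairs (L1[i][j], L2[i][j]), row by row (rows and columns indexed from 0):
row 0: (1,1) (2,2) (3,0) (0,3) (4,4)
row 1: (4,2) (3,4) (1,3) (2,1) (0,0)
row 2: (0,4) (1,0) (4,1) (3,2) (2,3)
row 3: (3,0) (0,3) (2,2) (4,4) (1,1)
row 4: (2,3) (4,1) (0,4) (1,0) (3,2)
Orthogonality requires all 25 pairs distinct.
But the pair (3,0) repeats: cell (0,2) has L1 = 3, L2 = 0, and cell (3,0) has L1 = 3, L2 = 0.
A repeated pair means some other pair never occurs (only 15 distinct pairs out of 25), so the squares are not orthogonal.
Conclusion: NO.

NO
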